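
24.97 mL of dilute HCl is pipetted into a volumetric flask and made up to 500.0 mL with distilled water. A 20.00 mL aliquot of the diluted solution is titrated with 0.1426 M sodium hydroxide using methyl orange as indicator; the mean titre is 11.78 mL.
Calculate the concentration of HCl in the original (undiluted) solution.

1.682 M

HCl + NaOH → NaCl + H2O
n(NaOH) = 0.01178 × 0.1426 = 1.680 × 10^-3 mol
n(HCl) in the aliquot = 1.680 × 10^-3 mol (1:1 ratio)
[HCl]_dilute = 1.680 × 10^-3 / 0.02000 = 0.08399 mol/L
Dilution factor = 500.0 / 24.97 = 20.02
[HCl]_stock = 0.08399 × 20.02 = 1.682 mol/L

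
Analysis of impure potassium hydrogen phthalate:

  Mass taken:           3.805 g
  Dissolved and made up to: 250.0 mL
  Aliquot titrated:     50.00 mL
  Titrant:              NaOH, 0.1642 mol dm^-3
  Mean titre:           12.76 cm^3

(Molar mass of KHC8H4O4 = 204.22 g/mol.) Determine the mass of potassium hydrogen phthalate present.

KHC8H4O4 + NaOH → KNaC8H4O4 + H2O
n(NaOH) per titration = 0.01276 × 0.1642 = 2.095 × 10^-3 mol
n(KHC8H4O4) in each aliquot = 2.095 × 10^-3 mol (1:1 ratio)
n(KHC8H4O4) in the whole flask = 2.095 × 10^-3 × 250.0/50.00 = 0.01048 mol
mass of KHC8H4O4 = 0.01048 × 204.22 = 2.139 g

2.139 g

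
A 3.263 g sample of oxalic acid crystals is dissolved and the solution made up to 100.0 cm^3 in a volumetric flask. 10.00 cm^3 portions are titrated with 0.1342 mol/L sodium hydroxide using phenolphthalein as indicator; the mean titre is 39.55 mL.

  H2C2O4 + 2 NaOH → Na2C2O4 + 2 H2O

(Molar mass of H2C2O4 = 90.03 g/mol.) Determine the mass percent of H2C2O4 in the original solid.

73.22 %

n(NaOH) per titration = 0.03955 × 0.1342 = 5.308 × 10^-3 mol
From the 1:2 ratio, n(H2C2O4) in each aliquot = 1/2 × 5.308 × 10^-3 = 2.654 × 10^-3 mol
n(H2C2O4) in the whole flask = 2.654 × 10^-3 × 100.0/10.00 = 0.02654 mol
mass of H2C2O4 = 0.02654 × 90.03 = 2.389 g
% H2C2O4 = 2.389 / 3.263 × 100 = 73.22 %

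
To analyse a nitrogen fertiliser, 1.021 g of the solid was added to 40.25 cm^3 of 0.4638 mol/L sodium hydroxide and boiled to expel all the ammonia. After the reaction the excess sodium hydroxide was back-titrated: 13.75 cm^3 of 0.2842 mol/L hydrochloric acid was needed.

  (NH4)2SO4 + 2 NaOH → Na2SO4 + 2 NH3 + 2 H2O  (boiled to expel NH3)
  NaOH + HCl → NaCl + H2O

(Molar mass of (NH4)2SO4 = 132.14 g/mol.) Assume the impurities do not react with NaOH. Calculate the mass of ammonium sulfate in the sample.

n(NaOH) added = 0.04025 × 0.4638 = 0.01867 mol
n(HCl) used in back-titration = 0.01375 × 0.2842 = 3.908 × 10^-3 mol
n(NaOH) left over = 3.908 × 10^-3 mol (1:1 ratio)
n(NaOH) consumed by analyte = 0.01867 − 3.908 × 10^-3 = 0.01476 mol
From the 1:2 ratio, n((NH4)2SO4) = 1/2 × 0.01476 = 7.380 × 10^-3 mol
mass of (NH4)2SO4 = 7.380 × 10^-3 × 132.14 = 0.9752 g

0.9752 g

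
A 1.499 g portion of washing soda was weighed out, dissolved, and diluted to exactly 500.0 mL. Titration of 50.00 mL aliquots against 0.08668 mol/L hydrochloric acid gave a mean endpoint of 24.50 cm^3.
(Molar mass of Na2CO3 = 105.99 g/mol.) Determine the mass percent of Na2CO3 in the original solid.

Na2CO3 + 2 HCl → 2 NaCl + H2O + CO2
n(HCl) per titration = 0.02450 × 0.08668 = 2.124 × 10^-3 mol
From the 1:2 ratio, n(Na2CO3) in each aliquot = 1/2 × 2.124 × 10^-3 = 1.062 × 10^-3 mol
n(Na2CO3) in the whole flask = 1.062 × 10^-3 × 500.0/50.00 = 0.01062 mol
mass of Na2CO3 = 0.01062 × 105.99 = 1.125 g
% Na2CO3 = 1.125 / 1.499 × 100 = 75.08 %

75.08 %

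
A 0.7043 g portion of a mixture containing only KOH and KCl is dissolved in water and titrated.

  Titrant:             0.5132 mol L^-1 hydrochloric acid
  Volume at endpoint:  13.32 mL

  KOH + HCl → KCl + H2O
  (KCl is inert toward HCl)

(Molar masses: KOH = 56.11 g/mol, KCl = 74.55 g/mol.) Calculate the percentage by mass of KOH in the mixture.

54.46 %

n(HCl) = 0.01332 × 0.5132 = 6.836 × 10^-3 mol
Let x = n(KOH), y = n(KCl).
Titrant: 1x = 6.836 × 10^-3;  mass: 56.11x + 74.55y = 0.7043
Solving, x = 6.836 × 10^-3 mol, y = 4.302 × 10^-3 mol
mass of KOH = 6.836 × 10^-3 × 56.11 = 0.3836 g
% KOH = 0.3836 / 0.7043 × 100 = 54.46 %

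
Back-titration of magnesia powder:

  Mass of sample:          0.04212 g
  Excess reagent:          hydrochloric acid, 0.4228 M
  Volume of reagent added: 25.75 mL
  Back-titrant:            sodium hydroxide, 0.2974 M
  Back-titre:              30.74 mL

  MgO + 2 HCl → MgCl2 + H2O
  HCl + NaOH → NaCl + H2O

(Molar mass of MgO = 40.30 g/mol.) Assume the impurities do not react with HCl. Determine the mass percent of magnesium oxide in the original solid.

83.48 %

n(HCl) added = 0.02575 × 0.4228 = 0.01089 mol
n(NaOH) used in back-titration = 0.03074 × 0.2974 = 9.142 × 10^-3 mol
n(HCl) left over = 9.142 × 10^-3 mol (1:1 ratio)
n(HCl) consumed by analyte = 0.01089 − 9.142 × 10^-3 = 1.745 × 10^-3 mol
From the 1:2 ratio, n(MgO) = 1/2 × 1.745 × 10^-3 = 8.725 × 10^-4 mol
mass of MgO = 8.725 × 10^-4 × 40.30 = 0.03516 g
% MgO = 0.03516 / 0.04212 × 100 = 83.48 %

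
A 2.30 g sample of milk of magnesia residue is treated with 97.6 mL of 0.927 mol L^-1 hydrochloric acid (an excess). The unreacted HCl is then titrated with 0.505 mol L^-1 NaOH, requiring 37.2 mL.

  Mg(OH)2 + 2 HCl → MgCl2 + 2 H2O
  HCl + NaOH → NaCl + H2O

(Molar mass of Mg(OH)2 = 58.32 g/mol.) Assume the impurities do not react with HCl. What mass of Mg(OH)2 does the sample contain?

2.09 g

n(HCl) added = 0.0976 × 0.927 = 0.0905 mol
n(NaOH) used in back-titration = 0.0372 × 0.505 = 0.0188 mol
n(HCl) left over = 0.0188 mol (1:1 ratio)
n(HCl) consumed by analyte = 0.0905 − 0.0188 = 0.0717 mol
From the 1:2 ratio, n(Mg(OH)2) = 1/2 × 0.0717 = 0.0358 mol
mass of Mg(OH)2 = 0.0358 × 58.32 = 2.09 g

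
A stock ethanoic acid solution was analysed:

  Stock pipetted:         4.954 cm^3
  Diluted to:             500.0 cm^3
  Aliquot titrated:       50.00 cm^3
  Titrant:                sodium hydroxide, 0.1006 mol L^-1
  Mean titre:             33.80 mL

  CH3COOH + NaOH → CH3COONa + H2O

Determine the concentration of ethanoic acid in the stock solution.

6.864 mol/L

n(NaOH) = 0.03380 × 0.1006 = 3.400 × 10^-3 mol
n(CH3COOH) in the aliquot = 3.400 × 10^-3 mol (1:1 ratio)
[CH3COOH]_dilute = 3.400 × 10^-3 / 0.05000 = 0.06801 mol/L
Dilution factor = 500.0 / 4.954 = 100.9
[CH3COOH]_stock = 0.06801 × 100.9 = 6.864 mol/L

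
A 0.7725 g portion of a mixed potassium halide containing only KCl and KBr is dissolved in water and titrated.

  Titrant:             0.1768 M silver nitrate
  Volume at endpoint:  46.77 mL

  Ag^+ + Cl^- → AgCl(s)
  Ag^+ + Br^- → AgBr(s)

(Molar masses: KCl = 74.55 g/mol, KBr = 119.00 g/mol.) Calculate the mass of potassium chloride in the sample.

n(AgNO3) = 0.04677 × 0.1768 = 8.269 × 10^-3 mol
Let x = n(KCl), y = n(KBr).
Titrant: 1x + 1y = 8.269 × 10^-3;  mass: 74.55x + 119.00y = 0.7725
Solving, x = 4.758 × 10^-3 mol, y = 3.511 × 10^-3 mol
mass of KCl = 4.758 × 10^-3 × 74.55 = 0.3547 g

0.3547 g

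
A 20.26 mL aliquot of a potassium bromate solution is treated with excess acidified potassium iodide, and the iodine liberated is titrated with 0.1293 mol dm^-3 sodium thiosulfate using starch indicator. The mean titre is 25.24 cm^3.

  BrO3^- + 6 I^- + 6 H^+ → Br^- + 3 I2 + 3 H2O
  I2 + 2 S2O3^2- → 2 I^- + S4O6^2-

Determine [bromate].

0.02685 mol/L

n(S2O3^2-) = 0.02524 × 0.1293 = 3.264 × 10^-3 mol
n(I2) = n(S2O3^2-)/2 = 1.632 × 10^-3 mol
From the 1:3 ratio, n(BrO3^-) in the aliquot = 1/3 × 1.632 × 10^-3 = 5.439 × 10^-4 mol
[BrO3^-] = 5.439 × 10^-4 / 0.02026 = 0.02685 mol/L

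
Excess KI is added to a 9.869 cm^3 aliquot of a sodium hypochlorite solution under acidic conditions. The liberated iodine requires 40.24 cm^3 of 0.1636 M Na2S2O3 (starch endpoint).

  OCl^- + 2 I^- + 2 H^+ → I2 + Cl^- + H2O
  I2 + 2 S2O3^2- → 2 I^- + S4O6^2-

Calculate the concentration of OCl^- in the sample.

0.3335 M

n(S2O3^2-) = 0.04024 × 0.1636 = 6.583 × 10^-3 mol
n(I2) = n(S2O3^2-)/2 = 3.292 × 10^-3 mol
n(OCl^-) in the aliquot = 3.292 × 10^-3 mol (1:1 ratio)
[OCl^-] = 3.292 × 10^-3 / 0.009869 = 0.3335 mol/L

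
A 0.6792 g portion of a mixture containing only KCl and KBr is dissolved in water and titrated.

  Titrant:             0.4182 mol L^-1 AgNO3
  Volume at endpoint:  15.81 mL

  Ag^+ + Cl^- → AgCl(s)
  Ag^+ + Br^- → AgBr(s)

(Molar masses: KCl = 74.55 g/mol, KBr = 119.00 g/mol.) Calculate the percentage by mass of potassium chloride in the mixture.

26.57 %

n(AgNO3) = 0.01581 × 0.4182 = 6.612 × 10^-3 mol
Let x = n(KCl), y = n(KBr).
Titrant: 1x + 1y = 6.612 × 10^-3;  mass: 74.55x + 119.00y = 0.6792
Solving, x = 2.421 × 10^-3 mol, y = 4.191 × 10^-3 mol
mass of KCl = 2.421 × 10^-3 × 74.55 = 0.1805 g
% KCl = 0.1805 / 0.6792 × 100 = 26.57 %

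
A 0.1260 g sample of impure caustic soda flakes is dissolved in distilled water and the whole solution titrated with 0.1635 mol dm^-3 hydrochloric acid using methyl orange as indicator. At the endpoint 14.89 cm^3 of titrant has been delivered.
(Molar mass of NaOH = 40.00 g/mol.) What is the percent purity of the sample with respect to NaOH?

77.29 %

NaOH + HCl → NaCl + H2O
n(HCl) = 0.01489 L × 0.1635 mol/L = 2.435 × 10^-3 mol
n(NaOH) = 2.435 × 10^-3 mol (1:1 ratio)
mass of NaOH = 2.435 × 10^-3 × 40.00 g/mol = 0.09738 g
% NaOH = 0.09738 / 0.1260 × 100 = 77.29 %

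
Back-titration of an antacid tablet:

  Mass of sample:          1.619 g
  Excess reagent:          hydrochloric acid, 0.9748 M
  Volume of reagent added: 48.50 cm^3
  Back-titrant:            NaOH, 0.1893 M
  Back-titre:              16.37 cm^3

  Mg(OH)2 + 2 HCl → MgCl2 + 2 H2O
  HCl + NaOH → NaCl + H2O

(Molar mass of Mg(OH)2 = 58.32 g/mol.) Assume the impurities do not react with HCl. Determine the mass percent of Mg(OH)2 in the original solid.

n(HCl) added = 0.04850 × 0.9748 = 0.04728 mol
n(NaOH) used in back-titration = 0.01637 × 0.1893 = 3.099 × 10^-3 mol
n(HCl) left over = 3.099 × 10^-3 mol (1:1 ratio)
n(HCl) consumed by analyte = 0.04728 − 3.099 × 10^-3 = 0.04418 mol
From the 1:2 ratio, n(Mg(OH)2) = 1/2 × 0.04418 = 0.02209 mol
mass of Mg(OH)2 = 0.02209 × 58.32 = 1.288 g
% Mg(OH)2 = 1.288 / 1.619 × 100 = 79.57 %

79.57 %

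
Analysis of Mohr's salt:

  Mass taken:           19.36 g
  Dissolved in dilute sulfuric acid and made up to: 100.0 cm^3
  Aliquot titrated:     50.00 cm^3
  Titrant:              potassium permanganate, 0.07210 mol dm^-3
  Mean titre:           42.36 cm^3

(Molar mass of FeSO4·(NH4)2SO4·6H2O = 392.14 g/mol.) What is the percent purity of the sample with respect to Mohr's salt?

MnO4^- + 5 Fe^2+ + 8 H^+ → Mn^2+ + 5 Fe^3+ + 4 H2O
n(KMnO4) per titration = 0.04236 × 0.07210 = 3.054 × 10^-3 mol
From the 5:1 ratio, n(FeSO4·(NH4)2SO4·6H2O) in each aliquot = 5/1 × 3.054 × 10^-3 = 0.01527 mol
n(FeSO4·(NH4)2SO4·6H2O) in the whole flask = 0.01527 × 100.0/50.00 = 0.03054 mol
mass of FeSO4·(NH4)2SO4·6H2O = 0.03054 × 392.14 = 11.98 g
% FeSO4·(NH4)2SO4·6H2O = 11.98 / 19.36 × 100 = 61.86 %

61.86 %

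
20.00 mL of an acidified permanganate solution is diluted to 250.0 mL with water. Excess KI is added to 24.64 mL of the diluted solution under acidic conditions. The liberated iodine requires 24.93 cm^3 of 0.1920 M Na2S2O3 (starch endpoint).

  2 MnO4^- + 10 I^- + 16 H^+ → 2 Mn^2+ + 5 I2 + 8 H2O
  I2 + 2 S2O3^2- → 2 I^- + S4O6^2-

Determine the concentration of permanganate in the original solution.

n(S2O3^2-) = 0.02493 × 0.1920 = 4.787 × 10^-3 mol
n(I2) = n(S2O3^2-)/2 = 2.393 × 10^-3 mol
From the 2:5 ratio, n(MnO4^-) in the aliquot = 2/5 × 2.393 × 10^-3 = 9.573 × 10^-4 mol
[MnO4^-]_dilute = 9.573 × 10^-4 / 0.02464 = 0.03885 mol/L
[MnO4^-]_original = 0.03885 × 250.0/20.00 = 0.4856 mol/L

0.4856 M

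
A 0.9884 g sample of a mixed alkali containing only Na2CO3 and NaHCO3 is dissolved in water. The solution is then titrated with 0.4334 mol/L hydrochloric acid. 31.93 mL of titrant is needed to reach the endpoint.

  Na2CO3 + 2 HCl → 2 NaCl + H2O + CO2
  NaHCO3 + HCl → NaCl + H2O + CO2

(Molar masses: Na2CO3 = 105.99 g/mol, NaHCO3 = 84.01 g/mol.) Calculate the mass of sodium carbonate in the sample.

0.2976 g

n(HCl) = 0.03193 × 0.4334 = 0.01384 mol
Let x = n(Na2CO3), y = n(NaHCO3).
Titrant: 2x + 1y = 0.01384;  mass: 105.99x + 84.01y = 0.9884
Solving, x = 2.808 × 10^-3 mol, y = 8.223 × 10^-3 mol
mass of Na2CO3 = 2.808 × 10^-3 × 105.99 = 0.2976 g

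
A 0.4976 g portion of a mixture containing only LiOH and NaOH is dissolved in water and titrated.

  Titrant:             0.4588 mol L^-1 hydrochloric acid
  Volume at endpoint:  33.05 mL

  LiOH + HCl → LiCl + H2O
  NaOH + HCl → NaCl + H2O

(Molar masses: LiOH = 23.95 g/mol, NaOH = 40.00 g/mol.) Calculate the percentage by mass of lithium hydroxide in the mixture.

32.67 %

n(HCl) = 0.03305 × 0.4588 = 0.01516 mol
Let x = n(LiOH), y = n(NaOH).
Titrant: 1x + 1y = 0.01516;  mass: 23.95x + 40.00y = 0.4976
Solving, x = 6.787 × 10^-3 mol, y = 8.376 × 10^-3 mol
mass of LiOH = 6.787 × 10^-3 × 23.95 = 0.1626 g
% LiOH = 0.1626 / 0.4976 × 100 = 32.67 %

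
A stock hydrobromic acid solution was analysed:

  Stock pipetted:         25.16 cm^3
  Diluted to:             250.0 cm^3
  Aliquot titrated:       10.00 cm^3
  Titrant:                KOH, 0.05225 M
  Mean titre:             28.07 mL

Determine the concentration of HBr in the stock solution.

HBr + KOH → KBr + H2O
n(KOH) = 0.02807 × 0.05225 = 1.467 × 10^-3 mol
n(HBr) in the aliquot = 1.467 × 10^-3 mol (1:1 ratio)
[HBr]_dilute = 1.467 × 10^-3 / 0.01000 = 0.1467 mol/L
Dilution factor = 250.0 / 25.16 = 9.936
[HBr]_stock = 0.1467 × 9.936 = 1.457 mol/L

1.457 M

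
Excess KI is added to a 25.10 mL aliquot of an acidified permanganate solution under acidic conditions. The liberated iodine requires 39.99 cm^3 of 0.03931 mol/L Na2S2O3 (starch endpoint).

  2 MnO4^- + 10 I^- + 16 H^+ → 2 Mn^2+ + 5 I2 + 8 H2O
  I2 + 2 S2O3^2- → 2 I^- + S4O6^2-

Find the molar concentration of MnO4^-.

n(S2O3^2-) = 0.03999 × 0.03931 = 1.572 × 10^-3 mol
n(I2) = n(S2O3^2-)/2 = 7.860 × 10^-4 mol
From the 2:5 ratio, n(MnO4^-) in the aliquot = 2/5 × 7.860 × 10^-4 = 3.144 × 10^-4 mol
[MnO4^-] = 3.144 × 10^-4 / 0.02510 = 0.01253 mol/L

0.01253 mol/L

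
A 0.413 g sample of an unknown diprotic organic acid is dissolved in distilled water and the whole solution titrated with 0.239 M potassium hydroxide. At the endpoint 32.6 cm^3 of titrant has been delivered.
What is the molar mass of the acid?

106 g/mol

n(KOH) = 0.0326 L × 0.239 mol/L = 7.79 × 10^-3 mol
From the 1:2 ratio, n(H2A) = 1/2 × 7.79 × 10^-3 = 3.90 × 10^-3 mol
M = m / n = 0.413 g / 3.90 × 10^-3 mol = 106 g/mol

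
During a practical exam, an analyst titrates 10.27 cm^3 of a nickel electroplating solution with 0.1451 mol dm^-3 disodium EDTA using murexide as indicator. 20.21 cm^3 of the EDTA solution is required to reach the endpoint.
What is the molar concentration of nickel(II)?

0.2855 mol/L

Ni^2+ + EDTA^4- → [Ni(EDTA)]^2-
n(EDTA) = 0.02021 L × 0.1451 mol/L = 2.932 × 10^-3 mol
n(Ni2+) = 2.932 × 10^-3 mol (1:1 mole ratio)
[Ni2+] = 2.932 × 10^-3 mol / 0.01027 L = 0.2855 mol/L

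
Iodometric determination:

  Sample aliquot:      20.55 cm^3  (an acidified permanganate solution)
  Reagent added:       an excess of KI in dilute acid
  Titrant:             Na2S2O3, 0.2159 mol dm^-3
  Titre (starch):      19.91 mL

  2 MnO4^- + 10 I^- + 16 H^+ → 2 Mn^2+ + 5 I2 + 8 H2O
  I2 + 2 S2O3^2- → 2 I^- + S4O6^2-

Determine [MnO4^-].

n(S2O3^2-) = 0.01991 × 0.2159 = 4.299 × 10^-3 mol
n(I2) = n(S2O3^2-)/2 = 2.149 × 10^-3 mol
From the 2:5 ratio, n(MnO4^-) in the aliquot = 2/5 × 2.149 × 10^-3 = 8.597 × 10^-4 mol
[MnO4^-] = 8.597 × 10^-4 / 0.02055 = 0.04184 mol/L

0.04184 mol/L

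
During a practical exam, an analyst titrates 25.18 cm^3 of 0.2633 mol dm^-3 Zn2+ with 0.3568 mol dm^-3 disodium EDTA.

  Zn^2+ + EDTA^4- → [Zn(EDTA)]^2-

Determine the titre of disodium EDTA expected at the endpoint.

18.58 mL

n(Zn2+) = 0.02518 L × 0.2633 mol/L = 6.630 × 10^-3 mol
n(EDTA) = 6.630 × 10^-3 mol (1:1 stoichiometry)
V(EDTA) = 6.630 × 10^-3 mol / 0.3568 mol/L = 0.01858 L = 18.58 mL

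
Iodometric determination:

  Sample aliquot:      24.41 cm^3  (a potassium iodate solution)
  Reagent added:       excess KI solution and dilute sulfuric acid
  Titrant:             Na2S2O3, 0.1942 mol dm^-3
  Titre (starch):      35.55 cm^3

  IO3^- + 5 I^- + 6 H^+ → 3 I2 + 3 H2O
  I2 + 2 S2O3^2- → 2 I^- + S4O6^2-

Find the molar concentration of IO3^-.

n(S2O3^2-) = 0.03555 × 0.1942 = 6.904 × 10^-3 mol
n(I2) = n(S2O3^2-)/2 = 3.452 × 10^-3 mol
From the 1:3 ratio, n(IO3^-) in the aliquot = 1/3 × 3.452 × 10^-3 = 1.151 × 10^-3 mol
[IO3^-] = 1.151 × 10^-3 / 0.02441 = 0.04714 mol/L

0.04714 mol/L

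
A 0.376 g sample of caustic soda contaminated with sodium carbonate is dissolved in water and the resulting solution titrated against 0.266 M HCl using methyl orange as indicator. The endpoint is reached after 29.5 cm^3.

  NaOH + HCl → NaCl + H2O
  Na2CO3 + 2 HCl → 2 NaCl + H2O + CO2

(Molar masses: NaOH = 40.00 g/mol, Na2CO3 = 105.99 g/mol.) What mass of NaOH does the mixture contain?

n(HCl) = 0.0295 × 0.266 = 7.85 × 10^-3 mol
Let x = n(NaOH), y = n(Na2CO3).
Titrant: 1x + 2y = 7.85 × 10^-3;  mass: 40.00x + 105.99y = 0.376
Solving, x = 3.07 × 10^-3 mol, y = 2.39 × 10^-3 mol
mass of NaOH = 3.07 × 10^-3 × 40.00 = 0.123 g

0.123 g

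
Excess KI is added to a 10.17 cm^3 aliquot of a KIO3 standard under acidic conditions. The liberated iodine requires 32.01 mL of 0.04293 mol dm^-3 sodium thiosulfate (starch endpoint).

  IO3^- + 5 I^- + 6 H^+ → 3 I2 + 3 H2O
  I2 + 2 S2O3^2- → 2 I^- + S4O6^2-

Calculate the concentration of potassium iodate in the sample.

n(S2O3^2-) = 0.03201 × 0.04293 = 1.374 × 10^-3 mol
n(I2) = n(S2O3^2-)/2 = 6.871 × 10^-4 mol
From the 1:3 ratio, n(IO3^-) in the aliquot = 1/3 × 6.871 × 10^-4 = 2.290 × 10^-4 mol
[IO3^-] = 2.290 × 10^-4 / 0.01017 = 0.02252 mol/L

0.02252 mol/L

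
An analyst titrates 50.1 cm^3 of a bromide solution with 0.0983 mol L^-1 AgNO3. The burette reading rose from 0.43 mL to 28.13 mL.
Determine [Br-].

0.0543 mol/L

Ag^+ + Br^- → AgBr(s)
n(AgNO3) = 0.0277 L × 0.0983 mol/L = 2.72 × 10^-3 mol
n(Br-) = 2.72 × 10^-3 mol (1:1 mole ratio)
[Br-] = 2.72 × 10^-3 mol / 0.0501 L = 0.0543 mol/L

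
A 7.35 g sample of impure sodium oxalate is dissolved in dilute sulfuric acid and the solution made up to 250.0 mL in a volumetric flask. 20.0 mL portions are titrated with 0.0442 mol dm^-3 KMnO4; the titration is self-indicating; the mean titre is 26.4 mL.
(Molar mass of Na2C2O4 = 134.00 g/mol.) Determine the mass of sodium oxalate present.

4.89 g

2 MnO4^- + 5 C2O4^2- + 16 H^+ → 2 Mn^2+ + 10 CO2 + 8 H2O
n(KMnO4) per titration = 0.0264 × 0.0442 = 1.17 × 10^-3 mol
From the 5:2 ratio, n(Na2C2O4) in each aliquot = 5/2 × 1.17 × 10^-3 = 2.92 × 10^-3 mol
n(Na2C2O4) in the whole flask = 2.92 × 10^-3 × 250.0/20.0 = 0.0365 mol
mass of Na2C2O4 = 0.0365 × 134.00 = 4.89 g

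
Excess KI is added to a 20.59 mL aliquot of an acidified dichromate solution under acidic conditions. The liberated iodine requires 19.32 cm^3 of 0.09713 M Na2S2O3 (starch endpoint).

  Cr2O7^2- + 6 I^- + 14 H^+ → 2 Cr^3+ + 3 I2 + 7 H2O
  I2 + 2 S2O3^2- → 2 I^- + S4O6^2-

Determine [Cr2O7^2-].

0.01519 M

n(S2O3^2-) = 0.01932 × 0.09713 = 1.877 × 10^-3 mol
n(I2) = n(S2O3^2-)/2 = 9.383 × 10^-4 mol
From the 1:3 ratio, n(Cr2O7^2-) in the aliquot = 1/3 × 9.383 × 10^-4 = 3.128 × 10^-4 mol
[Cr2O7^2-] = 3.128 × 10^-4 / 0.02059 = 0.01519 mol/L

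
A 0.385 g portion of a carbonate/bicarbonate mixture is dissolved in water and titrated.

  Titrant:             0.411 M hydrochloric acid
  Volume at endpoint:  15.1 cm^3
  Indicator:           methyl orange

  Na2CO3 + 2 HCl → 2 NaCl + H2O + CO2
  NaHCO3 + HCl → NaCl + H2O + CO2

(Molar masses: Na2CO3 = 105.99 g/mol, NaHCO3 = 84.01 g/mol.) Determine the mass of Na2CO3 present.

n(HCl) = 0.0151 × 0.411 = 6.21 × 10^-3 mol
Let x = n(Na2CO3), y = n(NaHCO3).
Titrant: 2x + 1y = 6.21 × 10^-3;  mass: 105.99x + 84.01y = 0.385
Solving, x = 2.20 × 10^-3 mol, y = 1.81 × 10^-3 mol
mass of Na2CO3 = 2.20 × 10^-3 × 105.99 = 0.233 g

0.233 g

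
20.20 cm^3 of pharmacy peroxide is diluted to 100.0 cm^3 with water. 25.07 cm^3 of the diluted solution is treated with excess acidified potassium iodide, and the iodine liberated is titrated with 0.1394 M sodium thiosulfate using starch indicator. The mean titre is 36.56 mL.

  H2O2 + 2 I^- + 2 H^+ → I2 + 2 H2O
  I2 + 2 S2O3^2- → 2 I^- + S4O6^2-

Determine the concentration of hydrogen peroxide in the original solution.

0.5032 M

n(S2O3^2-) = 0.03656 × 0.1394 = 5.096 × 10^-3 mol
n(I2) = n(S2O3^2-)/2 = 2.548 × 10^-3 mol
n(H2O2) in the aliquot = 2.548 × 10^-3 mol (1:1 ratio)
[H2O2]_dilute = 2.548 × 10^-3 / 0.02507 = 0.1016 mol/L
[H2O2]_original = 0.1016 × 100.0/20.20 = 0.5032 mol/L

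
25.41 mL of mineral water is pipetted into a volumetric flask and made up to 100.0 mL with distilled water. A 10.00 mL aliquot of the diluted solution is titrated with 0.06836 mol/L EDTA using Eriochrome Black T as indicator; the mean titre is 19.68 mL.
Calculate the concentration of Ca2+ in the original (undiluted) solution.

Ca^2+ + EDTA^4- → [Ca(EDTA)]^2-
n(EDTA) = 0.01968 × 0.06836 = 1.345 × 10^-3 mol
n(Ca2+) in the aliquot = 1.345 × 10^-3 mol (1:1 ratio)
[Ca2+]_dilute = 1.345 × 10^-3 / 0.01000 = 0.1345 mol/L
Dilution factor = 100.0 / 25.41 = 3.935
[Ca2+]_stock = 0.1345 × 3.935 = 0.5294 mol/L

0.5294 mol/L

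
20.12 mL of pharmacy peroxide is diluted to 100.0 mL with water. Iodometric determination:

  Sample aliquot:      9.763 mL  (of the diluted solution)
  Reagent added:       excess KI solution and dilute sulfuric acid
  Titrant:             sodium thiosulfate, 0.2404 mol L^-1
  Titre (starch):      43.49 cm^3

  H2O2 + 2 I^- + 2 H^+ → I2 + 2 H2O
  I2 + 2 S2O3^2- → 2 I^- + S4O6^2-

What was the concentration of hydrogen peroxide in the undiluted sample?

n(S2O3^2-) = 0.04349 × 0.2404 = 0.01045 mol
n(I2) = n(S2O3^2-)/2 = 5.227 × 10^-3 mol
n(H2O2) in the aliquot = 5.227 × 10^-3 mol (1:1 ratio)
[H2O2]_dilute = 5.227 × 10^-3 / 0.009763 = 0.5354 mol/L
[H2O2]_original = 0.5354 × 100.0/20.12 = 2.661 mol/L

2.661 mol/L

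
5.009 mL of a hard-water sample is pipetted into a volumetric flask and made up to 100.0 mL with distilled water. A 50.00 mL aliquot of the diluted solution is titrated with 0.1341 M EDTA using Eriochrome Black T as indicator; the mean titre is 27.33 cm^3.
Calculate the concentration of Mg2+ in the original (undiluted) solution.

Mg^2+ + EDTA^4- → [Mg(EDTA)]^2-
n(EDTA) = 0.02733 × 0.1341 = 3.665 × 10^-3 mol
n(Mg2+) in the aliquot = 3.665 × 10^-3 mol (1:1 ratio)
[Mg2+]_dilute = 3.665 × 10^-3 / 0.05000 = 0.07330 mol/L
Dilution factor = 100.0 / 5.009 = 19.96
[Mg2+]_stock = 0.07330 × 19.96 = 1.463 mol/L

1.463 M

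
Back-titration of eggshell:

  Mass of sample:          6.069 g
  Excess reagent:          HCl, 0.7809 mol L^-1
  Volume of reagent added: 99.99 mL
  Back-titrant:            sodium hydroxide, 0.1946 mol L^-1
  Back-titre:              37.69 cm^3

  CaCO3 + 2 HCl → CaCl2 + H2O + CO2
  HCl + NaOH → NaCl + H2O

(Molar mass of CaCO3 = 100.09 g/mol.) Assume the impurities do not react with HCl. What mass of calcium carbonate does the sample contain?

n(HCl) added = 0.09999 × 0.7809 = 0.07808 mol
n(NaOH) used in back-titration = 0.03769 × 0.1946 = 7.334 × 10^-3 mol
n(HCl) left over = 7.334 × 10^-3 mol (1:1 ratio)
n(HCl) consumed by analyte = 0.07808 − 7.334 × 10^-3 = 0.07075 mol
From the 1:2 ratio, n(CaCO3) = 1/2 × 0.07075 = 0.03537 mol
mass of CaCO3 = 0.03537 × 100.09 = 3.541 g

3.541 g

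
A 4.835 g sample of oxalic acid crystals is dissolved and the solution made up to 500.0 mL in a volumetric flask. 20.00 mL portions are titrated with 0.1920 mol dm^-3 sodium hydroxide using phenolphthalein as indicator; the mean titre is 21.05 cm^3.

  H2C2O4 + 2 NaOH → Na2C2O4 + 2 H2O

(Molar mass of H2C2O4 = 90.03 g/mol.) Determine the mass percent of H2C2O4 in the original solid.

n(NaOH) per titration = 0.02105 × 0.1920 = 4.042 × 10^-3 mol
From the 1:2 ratio, n(H2C2O4) in each aliquot = 1/2 × 4.042 × 10^-3 = 2.021 × 10^-3 mol
n(H2C2O4) in the whole flask = 2.021 × 10^-3 × 500.0/20.00 = 0.05052 mol
mass of H2C2O4 = 0.05052 × 90.03 = 4.548 g
% H2C2O4 = 4.548 / 4.835 × 100 = 94.07 %

94.07 %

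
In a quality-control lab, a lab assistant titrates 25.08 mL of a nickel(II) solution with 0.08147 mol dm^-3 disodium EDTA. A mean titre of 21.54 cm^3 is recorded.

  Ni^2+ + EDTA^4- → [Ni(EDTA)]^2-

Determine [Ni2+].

n(EDTA) = 0.02154 L × 0.08147 mol/L = 1.755 × 10^-3 mol
n(Ni2+) = 1.755 × 10^-3 mol (1:1 mole ratio)
[Ni2+] = 1.755 × 10^-3 mol / 0.02508 L = 0.06997 mol/L

0.06997 mol/L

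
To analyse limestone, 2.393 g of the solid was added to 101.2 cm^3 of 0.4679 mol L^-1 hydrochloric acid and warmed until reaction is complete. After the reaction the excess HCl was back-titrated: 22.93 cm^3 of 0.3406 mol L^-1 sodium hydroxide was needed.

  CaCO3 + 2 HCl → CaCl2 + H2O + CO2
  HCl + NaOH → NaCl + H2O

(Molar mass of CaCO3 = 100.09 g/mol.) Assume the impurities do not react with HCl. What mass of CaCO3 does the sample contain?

1.979 g

n(HCl) added = 0.1012 × 0.4679 = 0.04735 mol
n(NaOH) used in back-titration = 0.02293 × 0.3406 = 7.810 × 10^-3 mol
n(HCl) left over = 7.810 × 10^-3 mol (1:1 ratio)
n(HCl) consumed by analyte = 0.04735 − 7.810 × 10^-3 = 0.03954 mol
From the 1:2 ratio, n(CaCO3) = 1/2 × 0.03954 = 0.01977 mol
mass of CaCO3 = 0.01977 × 100.09 = 1.979 g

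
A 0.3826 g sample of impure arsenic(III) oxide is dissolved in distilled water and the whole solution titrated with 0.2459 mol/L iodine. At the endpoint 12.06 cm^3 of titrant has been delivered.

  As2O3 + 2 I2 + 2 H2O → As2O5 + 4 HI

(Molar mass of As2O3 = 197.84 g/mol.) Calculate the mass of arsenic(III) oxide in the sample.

n(I2) = 0.01206 L × 0.2459 mol/L = 2.966 × 10^-3 mol
From the 1:2 ratio, n(As2O3) = 1/2 × 2.966 × 10^-3 = 1.483 × 10^-3 mol
mass of As2O3 = 1.483 × 10^-3 × 197.84 g/mol = 0.2934 g

0.2934 g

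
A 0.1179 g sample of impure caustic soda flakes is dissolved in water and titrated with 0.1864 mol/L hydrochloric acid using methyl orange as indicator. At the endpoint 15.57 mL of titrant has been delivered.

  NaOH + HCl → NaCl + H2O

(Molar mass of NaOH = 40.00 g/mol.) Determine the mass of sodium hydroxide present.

0.1161 g

n(HCl) = 0.01557 L × 0.1864 mol/L = 2.902 × 10^-3 mol
n(NaOH) = 2.902 × 10^-3 mol (1:1 ratio)
mass of NaOH = 2.902 × 10^-3 × 40.00 g/mol = 0.1161 g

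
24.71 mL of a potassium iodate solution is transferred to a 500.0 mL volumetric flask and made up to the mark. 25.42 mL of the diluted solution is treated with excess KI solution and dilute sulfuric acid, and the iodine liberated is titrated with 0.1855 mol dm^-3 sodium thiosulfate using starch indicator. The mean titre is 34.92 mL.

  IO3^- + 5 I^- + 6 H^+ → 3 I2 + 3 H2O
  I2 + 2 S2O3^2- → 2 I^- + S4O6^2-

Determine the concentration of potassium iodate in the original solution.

0.8594 mol/L

n(S2O3^2-) = 0.03492 × 0.1855 = 6.478 × 10^-3 mol
n(I2) = n(S2O3^2-)/2 = 3.239 × 10^-3 mol
From the 1:3 ratio, n(IO3^-) in the aliquot = 1/3 × 3.239 × 10^-3 = 1.080 × 10^-3 mol
[IO3^-]_dilute = 1.080 × 10^-3 / 0.02542 = 0.04247 mol/L
[IO3^-]_original = 0.04247 × 500.0/24.71 = 0.8594 mol/L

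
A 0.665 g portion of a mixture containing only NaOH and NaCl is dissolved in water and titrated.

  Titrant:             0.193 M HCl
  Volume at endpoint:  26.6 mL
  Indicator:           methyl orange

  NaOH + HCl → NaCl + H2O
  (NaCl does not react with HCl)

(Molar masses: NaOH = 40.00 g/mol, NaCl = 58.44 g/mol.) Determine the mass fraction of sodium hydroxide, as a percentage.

30.9 %

n(HCl) = 0.0266 × 0.193 = 5.13 × 10^-3 mol
Let x = n(NaOH), y = n(NaCl).
Titrant: 1x = 5.13 × 10^-3;  mass: 40.00x + 58.44y = 0.665
Solving, x = 5.13 × 10^-3 mol, y = 7.87 × 10^-3 mol
mass of NaOH = 5.13 × 10^-3 × 40.00 = 0.205 g
% NaOH = 0.205 / 0.665 × 100 = 30.9 %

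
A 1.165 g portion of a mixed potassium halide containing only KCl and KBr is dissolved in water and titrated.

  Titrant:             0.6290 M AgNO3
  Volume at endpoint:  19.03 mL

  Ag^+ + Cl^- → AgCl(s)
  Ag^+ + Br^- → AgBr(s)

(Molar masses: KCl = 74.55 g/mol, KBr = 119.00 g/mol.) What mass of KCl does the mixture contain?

n(AgNO3) = 0.01903 × 0.6290 = 0.01197 mol
Let x = n(KCl), y = n(KBr).
Titrant: 1x + 1y = 0.01197;  mass: 74.55x + 119.00y = 1.165
Solving, x = 5.836 × 10^-3 mol, y = 6.134 × 10^-3 mol
mass of KCl = 5.836 × 10^-3 × 74.55 = 0.4351 g

0.4351 g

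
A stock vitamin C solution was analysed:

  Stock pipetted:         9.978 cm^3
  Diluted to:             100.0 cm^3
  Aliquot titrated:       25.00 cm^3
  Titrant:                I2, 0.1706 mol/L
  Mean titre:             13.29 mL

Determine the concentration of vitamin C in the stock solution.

C6H8O6 + I2 → C6H6O6 + 2 HI
n(I2) = 0.01329 × 0.1706 = 2.267 × 10^-3 mol
n(C6H8O6) in the aliquot = 2.267 × 10^-3 mol (1:1 ratio)
[C6H8O6]_dilute = 2.267 × 10^-3 / 0.02500 = 0.09069 mol/L
Dilution factor = 100.0 / 9.978 = 10.02
[C6H8O6]_stock = 0.09069 × 10.02 = 0.9089 mol/L

0.9089 mol/L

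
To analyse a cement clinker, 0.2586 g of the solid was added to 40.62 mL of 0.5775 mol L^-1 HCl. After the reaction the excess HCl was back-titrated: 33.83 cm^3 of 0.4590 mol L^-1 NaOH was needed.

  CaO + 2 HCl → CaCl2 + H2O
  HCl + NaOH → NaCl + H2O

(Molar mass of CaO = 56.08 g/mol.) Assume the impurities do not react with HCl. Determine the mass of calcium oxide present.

n(HCl) added = 0.04062 × 0.5775 = 0.02346 mol
n(NaOH) used in back-titration = 0.03383 × 0.4590 = 0.01553 mol
n(HCl) left over = 0.01553 mol (1:1 ratio)
n(HCl) consumed by analyte = 0.02346 − 0.01553 = 7.930 × 10^-3 mol
From the 1:2 ratio, n(CaO) = 1/2 × 7.930 × 10^-3 = 3.965 × 10^-3 mol
mass of CaO = 3.965 × 10^-3 × 56.08 = 0.2224 g

0.2224 g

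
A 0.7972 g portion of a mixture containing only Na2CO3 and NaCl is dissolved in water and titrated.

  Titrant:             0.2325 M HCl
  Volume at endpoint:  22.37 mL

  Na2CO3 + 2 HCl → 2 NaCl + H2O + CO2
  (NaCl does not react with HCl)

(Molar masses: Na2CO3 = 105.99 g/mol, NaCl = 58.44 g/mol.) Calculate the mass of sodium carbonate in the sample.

0.2756 g

n(HCl) = 0.02237 × 0.2325 = 5.201 × 10^-3 mol
Let x = n(Na2CO3), y = n(NaCl).
Titrant: 2x = 5.201 × 10^-3;  mass: 105.99x + 58.44y = 0.7972
Solving, x = 2.601 × 10^-3 mol, y = 8.925 × 10^-3 mol
mass of Na2CO3 = 2.601 × 10^-3 × 105.99 = 0.2756 g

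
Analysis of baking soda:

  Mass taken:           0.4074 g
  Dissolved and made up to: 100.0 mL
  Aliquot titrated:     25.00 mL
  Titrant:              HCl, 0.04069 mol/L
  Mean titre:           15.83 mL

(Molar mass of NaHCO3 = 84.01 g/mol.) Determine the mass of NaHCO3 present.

NaHCO3 + HCl → NaCl + H2O + CO2
n(HCl) per titration = 0.01583 × 0.04069 = 6.441 × 10^-4 mol
n(NaHCO3) in each aliquot = 6.441 × 10^-4 mol (1:1 ratio)
n(NaHCO3) in the whole flask = 6.441 × 10^-4 × 100.0/25.00 = 2.576 × 10^-3 mol
mass of NaHCO3 = 2.576 × 10^-3 × 84.01 = 0.2165 g

0.2165 g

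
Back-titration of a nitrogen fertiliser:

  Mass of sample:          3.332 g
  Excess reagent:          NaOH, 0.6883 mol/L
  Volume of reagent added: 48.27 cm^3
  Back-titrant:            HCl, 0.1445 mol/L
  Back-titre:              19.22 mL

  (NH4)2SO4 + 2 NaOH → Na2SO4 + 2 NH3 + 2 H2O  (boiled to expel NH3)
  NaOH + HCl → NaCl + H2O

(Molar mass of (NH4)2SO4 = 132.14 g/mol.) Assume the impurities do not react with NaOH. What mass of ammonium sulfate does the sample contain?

2.012 g

n(NaOH) added = 0.04827 × 0.6883 = 0.03322 mol
n(HCl) used in back-titration = 0.01922 × 0.1445 = 2.777 × 10^-3 mol
n(NaOH) left over = 2.777 × 10^-3 mol (1:1 ratio)
n(NaOH) consumed by analyte = 0.03322 − 2.777 × 10^-3 = 0.03045 mol
From the 1:2 ratio, n((NH4)2SO4) = 1/2 × 0.03045 = 0.01522 mol
mass of (NH4)2SO4 = 0.01522 × 132.14 = 2.012 g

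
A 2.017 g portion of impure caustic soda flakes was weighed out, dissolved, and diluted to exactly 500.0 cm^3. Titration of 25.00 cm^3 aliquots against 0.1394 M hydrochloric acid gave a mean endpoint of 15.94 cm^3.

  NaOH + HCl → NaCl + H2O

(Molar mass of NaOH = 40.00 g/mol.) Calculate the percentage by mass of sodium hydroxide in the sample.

n(HCl) per titration = 0.01594 × 0.1394 = 2.222 × 10^-3 mol
n(NaOH) in each aliquot = 2.222 × 10^-3 mol (1:1 ratio)
n(NaOH) in the whole flask = 2.222 × 10^-3 × 500.0/25.00 = 0.04444 mol
mass of NaOH = 0.04444 × 40.00 = 1.778 g
% NaOH = 1.778 / 2.017 × 100 = 88.13 %

88.13 %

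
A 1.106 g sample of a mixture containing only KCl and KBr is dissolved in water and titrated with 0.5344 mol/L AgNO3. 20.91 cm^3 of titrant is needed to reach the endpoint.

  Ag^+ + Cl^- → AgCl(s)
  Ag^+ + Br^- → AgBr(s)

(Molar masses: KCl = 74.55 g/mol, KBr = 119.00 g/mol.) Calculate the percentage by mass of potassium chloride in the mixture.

33.93 %

n(AgNO3) = 0.02091 × 0.5344 = 0.01117 mol
Let x = n(KCl), y = n(KBr).
Titrant: 1x + 1y = 0.01117;  mass: 74.55x + 119.00y = 1.106
Solving, x = 5.034 × 10^-3 mol, y = 6.141 × 10^-3 mol
mass of KCl = 5.034 × 10^-3 × 74.55 = 0.3753 g
% KCl = 0.3753 / 1.106 × 100 = 33.93 %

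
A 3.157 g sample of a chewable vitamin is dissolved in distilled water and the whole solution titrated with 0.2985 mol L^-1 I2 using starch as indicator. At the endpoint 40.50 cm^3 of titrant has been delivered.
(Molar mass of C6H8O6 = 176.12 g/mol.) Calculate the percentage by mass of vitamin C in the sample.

67.44 %

C6H8O6 + I2 → C6H6O6 + 2 HI
n(I2) = 0.04050 L × 0.2985 mol/L = 0.01209 mol
n(C6H8O6) = 0.01209 mol (1:1 ratio)
mass of C6H8O6 = 0.01209 × 176.12 g/mol = 2.129 g
% C6H8O6 = 2.129 / 3.157 × 100 = 67.44 %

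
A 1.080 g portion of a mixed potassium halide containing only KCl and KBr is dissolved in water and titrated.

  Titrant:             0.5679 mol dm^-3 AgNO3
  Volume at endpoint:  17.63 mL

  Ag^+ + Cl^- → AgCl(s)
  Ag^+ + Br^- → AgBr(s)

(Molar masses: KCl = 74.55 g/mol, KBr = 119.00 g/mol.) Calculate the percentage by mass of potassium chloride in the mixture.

17.31 %

n(AgNO3) = 0.01763 × 0.5679 = 0.01001 mol
Let x = n(KCl), y = n(KBr).
Titrant: 1x + 1y = 0.01001;  mass: 74.55x + 119.00y = 1.080
Solving, x = 2.507 × 10^-3 mol, y = 7.505 × 10^-3 mol
mass of KCl = 2.507 × 10^-3 × 74.55 = 0.1869 g
% KCl = 0.1869 / 1.080 × 100 = 17.31 %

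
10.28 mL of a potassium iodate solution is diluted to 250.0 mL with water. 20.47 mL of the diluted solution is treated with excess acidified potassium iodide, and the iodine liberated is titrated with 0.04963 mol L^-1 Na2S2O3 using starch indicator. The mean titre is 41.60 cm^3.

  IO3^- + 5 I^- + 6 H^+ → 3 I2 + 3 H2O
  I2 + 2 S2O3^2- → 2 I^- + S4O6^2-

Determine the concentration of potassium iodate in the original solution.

n(S2O3^2-) = 0.04160 × 0.04963 = 2.065 × 10^-3 mol
n(I2) = n(S2O3^2-)/2 = 1.032 × 10^-3 mol
From the 1:3 ratio, n(IO3^-) in the aliquot = 1/3 × 1.032 × 10^-3 = 3.441 × 10^-4 mol
[IO3^-]_dilute = 3.441 × 10^-4 / 0.02047 = 0.01681 mol/L
[IO3^-]_original = 0.01681 × 250.0/10.28 = 0.4088 mol/L

0.4088 mol/L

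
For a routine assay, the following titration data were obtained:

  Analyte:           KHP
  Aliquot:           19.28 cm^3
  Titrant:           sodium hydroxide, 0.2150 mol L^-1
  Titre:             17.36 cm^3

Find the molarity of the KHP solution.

KHC8H4O4 + NaOH → KNaC8H4O4 + H2O
n(NaOH) = 0.01736 L × 0.2150 mol/L = 3.732 × 10^-3 mol
n(KHC8H4O4) = 3.732 × 10^-3 mol (1:1 mole ratio)
[KHC8H4O4] = 3.732 × 10^-3 mol / 0.01928 L = 0.1936 mol/L

0.1936 mol/L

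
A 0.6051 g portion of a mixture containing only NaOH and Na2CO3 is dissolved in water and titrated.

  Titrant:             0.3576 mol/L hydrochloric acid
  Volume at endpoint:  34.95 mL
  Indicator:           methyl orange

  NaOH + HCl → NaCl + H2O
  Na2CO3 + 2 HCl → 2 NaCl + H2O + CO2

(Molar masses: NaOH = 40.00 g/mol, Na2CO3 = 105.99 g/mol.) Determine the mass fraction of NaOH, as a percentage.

n(HCl) = 0.03495 × 0.3576 = 0.01250 mol
Let x = n(NaOH), y = n(Na2CO3).
Titrant: 1x + 2y = 0.01250;  mass: 40.00x + 105.99y = 0.6051
Solving, x = 4.405 × 10^-3 mol, y = 4.047 × 10^-3 mol
mass of NaOH = 4.405 × 10^-3 × 40.00 = 0.1762 g
% NaOH = 0.1762 / 0.6051 × 100 = 29.12 %

29.12 %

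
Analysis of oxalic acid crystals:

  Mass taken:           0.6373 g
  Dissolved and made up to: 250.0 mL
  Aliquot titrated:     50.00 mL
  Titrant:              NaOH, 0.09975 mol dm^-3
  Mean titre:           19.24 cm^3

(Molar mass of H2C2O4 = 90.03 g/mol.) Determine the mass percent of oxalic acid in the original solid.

67.78 %

H2C2O4 + 2 NaOH → Na2C2O4 + 2 H2O
n(NaOH) per titration = 0.01924 × 0.09975 = 1.919 × 10^-3 mol
From the 1:2 ratio, n(H2C2O4) in each aliquot = 1/2 × 1.919 × 10^-3 = 9.596 × 10^-4 mol
n(H2C2O4) in the whole flask = 9.596 × 10^-4 × 250.0/50.00 = 4.798 × 10^-3 mol
mass of H2C2O4 = 4.798 × 10^-3 × 90.03 = 0.4320 g
% H2C2O4 = 0.4320 / 0.6373 × 100 = 67.78 %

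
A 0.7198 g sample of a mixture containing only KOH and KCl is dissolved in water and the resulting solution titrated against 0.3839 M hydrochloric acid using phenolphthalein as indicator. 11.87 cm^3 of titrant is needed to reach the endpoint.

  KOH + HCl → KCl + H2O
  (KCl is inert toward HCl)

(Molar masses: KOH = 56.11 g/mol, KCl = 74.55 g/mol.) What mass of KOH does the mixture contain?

n(HCl) = 0.01187 × 0.3839 = 4.557 × 10^-3 mol
Let x = n(KOH), y = n(KCl).
Titrant: 1x = 4.557 × 10^-3;  mass: 56.11x + 74.55y = 0.7198
Solving, x = 4.557 × 10^-3 mol, y = 6.226 × 10^-3 mol
mass of KOH = 4.557 × 10^-3 × 56.11 = 0.2557 g

0.2557 g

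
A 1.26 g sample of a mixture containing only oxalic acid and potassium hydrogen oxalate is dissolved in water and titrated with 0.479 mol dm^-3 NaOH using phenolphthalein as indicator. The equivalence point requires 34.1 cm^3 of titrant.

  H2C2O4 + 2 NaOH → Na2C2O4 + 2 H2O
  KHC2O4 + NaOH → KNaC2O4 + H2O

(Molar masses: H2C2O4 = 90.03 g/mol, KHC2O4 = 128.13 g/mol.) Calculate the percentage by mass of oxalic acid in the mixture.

n(NaOH) = 0.0341 × 0.479 = 0.0163 mol
Let x = n(H2C2O4), y = n(KHC2O4).
Titrant: 2x + 1y = 0.0163;  mass: 90.03x + 128.13y = 1.26
Solving, x = 5.01 × 10^-3 mol, y = 6.31 × 10^-3 mol
mass of H2C2O4 = 5.01 × 10^-3 × 90.03 = 0.451 g
% H2C2O4 = 0.451 / 1.26 × 100 = 35.8 %

35.8 %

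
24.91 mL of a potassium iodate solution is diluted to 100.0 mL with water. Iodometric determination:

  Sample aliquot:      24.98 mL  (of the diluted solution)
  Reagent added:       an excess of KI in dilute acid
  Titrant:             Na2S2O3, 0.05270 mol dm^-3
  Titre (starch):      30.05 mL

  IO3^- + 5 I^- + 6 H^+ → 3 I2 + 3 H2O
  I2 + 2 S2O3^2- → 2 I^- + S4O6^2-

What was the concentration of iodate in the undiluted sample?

0.04242 mol/L

n(S2O3^2-) = 0.03005 × 0.05270 = 1.584 × 10^-3 mol
n(I2) = n(S2O3^2-)/2 = 7.918 × 10^-4 mol
From the 1:3 ratio, n(IO3^-) in the aliquot = 1/3 × 7.918 × 10^-4 = 2.639 × 10^-4 mol
[IO3^-]_dilute = 2.639 × 10^-4 / 0.02498 = 0.01057 mol/L
[IO3^-]_original = 0.01057 × 100.0/24.91 = 0.04242 mol/L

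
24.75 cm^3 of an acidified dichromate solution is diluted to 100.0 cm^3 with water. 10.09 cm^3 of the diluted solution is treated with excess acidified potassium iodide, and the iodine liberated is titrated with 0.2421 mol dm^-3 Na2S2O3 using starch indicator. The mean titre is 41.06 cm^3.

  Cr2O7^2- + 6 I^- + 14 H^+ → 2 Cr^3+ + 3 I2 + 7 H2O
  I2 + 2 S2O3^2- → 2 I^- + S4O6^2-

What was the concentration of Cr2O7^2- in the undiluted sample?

0.6634 mol/L

n(S2O3^2-) = 0.04106 × 0.2421 = 9.941 × 10^-3 mol
n(I2) = n(S2O3^2-)/2 = 4.970 × 10^-3 mol
From the 1:3 ratio, n(Cr2O7^2-) in the aliquot = 1/3 × 4.970 × 10^-3 = 1.657 × 10^-3 mol
[Cr2O7^2-]_dilute = 1.657 × 10^-3 / 0.01009 = 0.1642 mol/L
[Cr2O7^2-]_original = 0.1642 × 100.0/24.75 = 0.6634 mol/L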